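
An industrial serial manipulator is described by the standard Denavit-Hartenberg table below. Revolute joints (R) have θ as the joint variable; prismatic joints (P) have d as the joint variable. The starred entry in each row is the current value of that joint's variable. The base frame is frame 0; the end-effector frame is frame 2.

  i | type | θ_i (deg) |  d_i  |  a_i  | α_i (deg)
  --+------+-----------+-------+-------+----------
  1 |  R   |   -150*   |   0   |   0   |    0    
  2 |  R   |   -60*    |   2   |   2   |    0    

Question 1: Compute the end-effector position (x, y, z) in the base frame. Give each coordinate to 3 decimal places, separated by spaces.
-1.732 1.000 2.000

after link 1: o_1 = (0.0000, 0.0000, 0.0000)
after link 2: o_2 = (-1.7321, 1.0000, 2.0000)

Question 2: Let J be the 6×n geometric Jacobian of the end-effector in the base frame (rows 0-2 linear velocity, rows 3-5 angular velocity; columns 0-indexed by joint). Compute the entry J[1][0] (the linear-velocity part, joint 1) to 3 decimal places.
-1.732

axis z_0 = ẑ; lever o_n−o_0 = (-1.7321,1.0000,2.0000)
cross product → J_v[:, 0] = (-1.0000,-1.7321,0.0000)
J_ω[:, 0] = z_0
entry J[1][0] = -1.7321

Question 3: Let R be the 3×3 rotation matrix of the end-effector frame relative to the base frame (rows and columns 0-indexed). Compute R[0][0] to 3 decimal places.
-0.866

End-effector x-axis (col 0 of R) = (-0.8660,0.5000,0.0000)
R[0][0] = -0.8660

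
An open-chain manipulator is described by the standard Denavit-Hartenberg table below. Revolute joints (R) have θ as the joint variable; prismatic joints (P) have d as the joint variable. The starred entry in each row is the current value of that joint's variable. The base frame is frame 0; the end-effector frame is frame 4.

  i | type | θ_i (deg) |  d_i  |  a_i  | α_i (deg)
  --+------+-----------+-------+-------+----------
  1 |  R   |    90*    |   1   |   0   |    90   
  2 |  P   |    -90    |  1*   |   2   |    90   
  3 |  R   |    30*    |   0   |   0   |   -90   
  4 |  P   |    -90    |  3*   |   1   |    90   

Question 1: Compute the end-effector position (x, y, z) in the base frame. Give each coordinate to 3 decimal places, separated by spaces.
after link 1: o_1 = (0.0000, 0.0000, 1.0000)
after link 2: o_2 = (1.0000, 0.0000, -1.0000)
after link 3: o_3 = (1.0000, 0.0000, -1.0000)
after link 4: o_4 = (3.5981, -1.0000, 0.5000)

3.598 -1.000 0.500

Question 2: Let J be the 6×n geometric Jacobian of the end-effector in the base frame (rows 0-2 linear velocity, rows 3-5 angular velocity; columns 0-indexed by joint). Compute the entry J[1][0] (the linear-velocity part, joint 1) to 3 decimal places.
axis z_0 = ẑ; lever o_n−o_0 = (3.5981,-1.0000,0.5000)
cross product → J_v[:, 0] = (1.0000,3.5981,-0.0000)
J_ω[:, 0] = z_0
entry J[1][0] = 3.5981

3.598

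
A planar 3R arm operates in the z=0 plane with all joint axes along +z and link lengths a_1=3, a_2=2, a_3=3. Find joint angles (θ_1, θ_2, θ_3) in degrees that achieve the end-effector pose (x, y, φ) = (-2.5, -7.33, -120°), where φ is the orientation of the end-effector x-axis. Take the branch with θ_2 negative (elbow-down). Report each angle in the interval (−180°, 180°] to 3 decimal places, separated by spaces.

wrist centre = target − a_3·(cos φ, sin φ) = (-1.0000, -4.7319)
cos θ_2 = (23.3911−3²−2²)/(2·3·2) = 0.8659; θ_2 = -30.0115° (elbow-down)
β = atan2(-4.7319,-1.0000) = -101.9328°; ψ = atan2(-1.0003,4.7319) = -11.9370°
θ_1 = β − ψ = -89.9958°
θ_3 = φ − θ_1 − θ_2 = 0.0073° (wrapped to (-180°,180°])

-89.996 -30.011 0.007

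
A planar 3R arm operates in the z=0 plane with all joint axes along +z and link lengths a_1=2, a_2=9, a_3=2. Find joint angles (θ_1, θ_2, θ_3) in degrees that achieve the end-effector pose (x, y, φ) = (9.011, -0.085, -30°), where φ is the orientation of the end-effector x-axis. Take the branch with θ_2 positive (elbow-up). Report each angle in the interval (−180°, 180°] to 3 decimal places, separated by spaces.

-135.012 150.009 -44.997

wrist centre = target − a_3·(cos φ, sin φ) = (7.2789, 0.9150)
cos θ_2 = (53.8203−2²−9²)/(2·2·9) = -0.8661; θ_2 = 150.0088° (elbow-up)
β = atan2(0.9150,7.2789) = 7.1648°; ψ = atan2(4.4988,-5.7949) = 142.1765°
θ_1 = β − ψ = -135.0117°
θ_3 = φ − θ_1 − θ_2 = -44.9971° (wrapped to (-180°,180°])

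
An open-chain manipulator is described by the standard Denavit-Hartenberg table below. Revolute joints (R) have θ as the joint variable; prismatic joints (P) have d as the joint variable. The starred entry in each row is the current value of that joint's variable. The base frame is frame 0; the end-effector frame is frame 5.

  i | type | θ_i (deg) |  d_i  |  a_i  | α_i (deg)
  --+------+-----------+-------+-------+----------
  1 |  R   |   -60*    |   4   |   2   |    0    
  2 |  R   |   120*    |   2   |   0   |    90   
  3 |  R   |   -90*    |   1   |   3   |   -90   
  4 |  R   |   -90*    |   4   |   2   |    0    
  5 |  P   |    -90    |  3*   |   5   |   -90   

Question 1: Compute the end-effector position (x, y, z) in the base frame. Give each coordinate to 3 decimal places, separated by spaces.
7.098 2.830 8.000

after link 1: o_1 = (1.0000, -1.7321, 4.0000)
after link 2: o_2 = (1.0000, -1.7321, 6.0000)
after link 3: o_3 = (1.8660, -2.2321, 3.0000)
after link 4: o_4 = (5.5981, 0.2321, 3.0000)
after link 5: o_5 = (7.0981, 2.8301, 8.0000)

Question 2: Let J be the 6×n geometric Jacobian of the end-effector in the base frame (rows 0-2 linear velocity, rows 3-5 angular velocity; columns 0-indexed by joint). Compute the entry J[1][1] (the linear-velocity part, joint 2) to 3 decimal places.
axis z_1 = (0.0000,0.0000,1.0000); lever o_n−o_1 = (6.0981,4.5622,4.0000)
cross product → J_v[:, 1] = (-4.5622,6.0981,0.0000)
J_ω[:, 1] = z_1
entry J[1][1] = 6.0981

6.098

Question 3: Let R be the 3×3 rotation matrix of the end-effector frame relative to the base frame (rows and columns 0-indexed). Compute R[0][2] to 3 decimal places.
End-effector z-axis (col 2 of R) = (0.8660,-0.5000,-0.0000)
R[0][2] = 0.8660

0.866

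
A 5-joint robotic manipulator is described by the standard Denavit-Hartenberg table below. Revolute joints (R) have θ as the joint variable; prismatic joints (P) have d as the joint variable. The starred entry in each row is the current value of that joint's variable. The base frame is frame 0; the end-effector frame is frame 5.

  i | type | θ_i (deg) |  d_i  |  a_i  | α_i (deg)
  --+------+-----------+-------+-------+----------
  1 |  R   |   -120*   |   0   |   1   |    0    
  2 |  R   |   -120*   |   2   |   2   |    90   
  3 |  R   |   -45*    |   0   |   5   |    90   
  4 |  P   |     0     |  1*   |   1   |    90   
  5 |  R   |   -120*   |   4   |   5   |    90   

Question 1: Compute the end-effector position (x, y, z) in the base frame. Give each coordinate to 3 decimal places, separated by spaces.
-7.379 3.049 1.880

after link 1: o_1 = (-0.5000, -0.8660, 0.0000)
after link 2: o_2 = (-1.5000, 0.8660, 2.0000)
after link 3: o_3 = (-3.2678, 3.9279, -1.5355)
after link 4: o_4 = (-3.2678, 3.9279, -2.9497)
after link 5: o_5 = (-7.3789, 3.0486, 1.8799)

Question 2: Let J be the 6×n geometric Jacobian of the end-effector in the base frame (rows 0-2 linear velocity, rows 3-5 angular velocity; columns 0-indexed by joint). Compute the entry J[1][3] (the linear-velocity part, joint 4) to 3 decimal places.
-0.612

prismatic axis z_3 = (0.3536,-0.6124,-0.7071)
J_v[:, 3] = z_3; J_ω[:, 3] = (0,0,0)
entry J[1][3] = -0.6124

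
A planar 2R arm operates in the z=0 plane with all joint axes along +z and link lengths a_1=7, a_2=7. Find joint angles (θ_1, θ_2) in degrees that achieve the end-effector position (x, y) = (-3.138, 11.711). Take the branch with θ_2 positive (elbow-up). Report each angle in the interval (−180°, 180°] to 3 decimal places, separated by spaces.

cos θ_2 = (146.9946−7²−7²)/(2·7·7) = 0.4999; θ_2 = 60.0037° (elbow-up)
β = atan2(11.7110,-3.1380) = 105.0002°; ψ = atan2(6.0624,10.4996) = 30.0018°
θ_1 = β − ψ = 74.9984°

74.998 60.004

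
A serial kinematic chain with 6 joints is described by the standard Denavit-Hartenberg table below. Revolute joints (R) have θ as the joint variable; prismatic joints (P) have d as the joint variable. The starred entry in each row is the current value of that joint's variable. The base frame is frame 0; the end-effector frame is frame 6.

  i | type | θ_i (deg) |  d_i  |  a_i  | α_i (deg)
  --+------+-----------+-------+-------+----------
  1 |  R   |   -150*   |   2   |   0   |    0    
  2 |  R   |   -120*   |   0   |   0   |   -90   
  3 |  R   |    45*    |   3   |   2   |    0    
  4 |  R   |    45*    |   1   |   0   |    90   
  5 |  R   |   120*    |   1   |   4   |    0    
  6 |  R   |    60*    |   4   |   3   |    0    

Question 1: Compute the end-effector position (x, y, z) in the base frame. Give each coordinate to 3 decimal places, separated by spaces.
after link 1: o_1 = (0.0000, 0.0000, 2.0000)
after link 2: o_2 = (0.0000, 0.0000, 2.0000)
after link 3: o_3 = (-3.0000, 1.4142, 0.5858)
after link 4: o_4 = (-4.0000, 1.4142, 0.5858)
after link 5: o_5 = (-7.4641, 2.4142, 2.5858)
after link 6: o_6 = (-7.4641, 6.4142, 5.5858)

-7.464 6.414 5.586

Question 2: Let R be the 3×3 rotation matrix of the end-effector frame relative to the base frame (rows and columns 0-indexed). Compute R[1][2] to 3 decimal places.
1.000

End-effector z-axis (col 2 of R) = (-0.0000,1.0000,0.0000)
R[1][2] = 1.0000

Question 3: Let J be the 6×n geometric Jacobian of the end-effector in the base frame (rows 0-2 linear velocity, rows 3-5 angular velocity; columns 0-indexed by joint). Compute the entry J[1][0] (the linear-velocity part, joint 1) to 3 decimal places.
-7.464

axis z_0 = ẑ; lever o_n−o_0 = (-7.4641,6.4142,5.5858)
cross product → J_v[:, 0] = (-6.4142,-7.4641,0.0000)
J_ω[:, 0] = z_0
entry J[1][0] = -7.4641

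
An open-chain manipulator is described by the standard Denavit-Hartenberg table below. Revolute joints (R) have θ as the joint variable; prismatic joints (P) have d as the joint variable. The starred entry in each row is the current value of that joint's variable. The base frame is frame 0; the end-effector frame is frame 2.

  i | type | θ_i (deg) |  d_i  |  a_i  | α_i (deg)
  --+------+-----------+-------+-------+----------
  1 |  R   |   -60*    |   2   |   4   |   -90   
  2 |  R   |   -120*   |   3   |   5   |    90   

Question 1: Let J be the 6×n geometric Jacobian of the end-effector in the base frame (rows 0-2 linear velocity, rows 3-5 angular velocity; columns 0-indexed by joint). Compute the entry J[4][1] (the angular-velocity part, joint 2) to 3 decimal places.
axis z_1 = (0.8660,0.5000,0.0000); lever o_n−o_1 = (1.3481,3.6651,4.3301)
cross product → J_v[:, 1] = (2.1651,-3.7500,2.5000)
J_ω[:, 1] = z_1
entry J[4][1] = 0.5000

0.500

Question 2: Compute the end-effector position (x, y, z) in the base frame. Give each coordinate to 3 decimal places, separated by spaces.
after link 1: o_1 = (2.0000, -3.4641, 2.0000)
after link 2: o_2 = (3.3481, 0.2010, 6.3301)

3.348 0.201 6.330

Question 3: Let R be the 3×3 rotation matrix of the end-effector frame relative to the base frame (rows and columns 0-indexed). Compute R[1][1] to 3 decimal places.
0.500

End-effector y-axis (col 1 of R) = (0.8660,0.5000,0.0000)
R[1][1] = 0.5000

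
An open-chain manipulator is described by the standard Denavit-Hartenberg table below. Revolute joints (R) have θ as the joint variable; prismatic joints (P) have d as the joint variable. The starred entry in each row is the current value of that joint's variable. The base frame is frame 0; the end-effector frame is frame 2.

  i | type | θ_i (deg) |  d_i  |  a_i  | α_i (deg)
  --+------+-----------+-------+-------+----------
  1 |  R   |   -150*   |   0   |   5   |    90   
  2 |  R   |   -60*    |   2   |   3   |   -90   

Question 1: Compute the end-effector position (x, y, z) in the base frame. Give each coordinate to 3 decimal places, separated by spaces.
-6.629 -1.518 -2.598

after link 1: o_1 = (-4.3301, -2.5000, 0.0000)
after link 2: o_2 = (-6.6292, -1.5179, -2.5981)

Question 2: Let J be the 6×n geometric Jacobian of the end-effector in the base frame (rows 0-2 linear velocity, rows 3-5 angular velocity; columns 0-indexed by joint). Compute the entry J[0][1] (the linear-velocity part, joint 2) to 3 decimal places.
axis z_1 = (-0.5000,0.8660,0.0000); lever o_n−o_1 = (-2.2990,0.9821,-2.5981)
cross product → J_v[:, 1] = (-2.2500,-1.2990,1.5000)
J_ω[:, 1] = z_1
entry J[0][1] = -2.2500

-2.250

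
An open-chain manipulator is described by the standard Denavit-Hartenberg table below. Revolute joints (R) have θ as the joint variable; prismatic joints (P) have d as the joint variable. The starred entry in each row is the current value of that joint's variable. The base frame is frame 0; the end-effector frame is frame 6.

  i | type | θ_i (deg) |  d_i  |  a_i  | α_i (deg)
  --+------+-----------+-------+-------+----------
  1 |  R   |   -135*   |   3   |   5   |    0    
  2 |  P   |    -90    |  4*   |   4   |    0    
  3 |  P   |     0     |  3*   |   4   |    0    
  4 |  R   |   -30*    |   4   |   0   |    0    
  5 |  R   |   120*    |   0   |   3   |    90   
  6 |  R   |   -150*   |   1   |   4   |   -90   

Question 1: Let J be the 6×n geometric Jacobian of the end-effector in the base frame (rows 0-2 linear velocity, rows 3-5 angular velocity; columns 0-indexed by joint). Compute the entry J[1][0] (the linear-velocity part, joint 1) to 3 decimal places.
axis z_0 = ẑ; lever o_n−o_0 = (-9.5713,3.1566,12.0000)
cross product → J_v[:, 0] = (-3.1566,-9.5713,0.0000)
J_ω[:, 0] = z_0
entry J[1][0] = -9.5713

-9.571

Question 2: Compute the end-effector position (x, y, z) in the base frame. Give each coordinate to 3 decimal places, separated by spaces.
-9.571 3.157 12.000

after link 1: o_1 = (-3.5355, -3.5355, 3.0000)
after link 2: o_2 = (-6.3640, -0.7071, 7.0000)
after link 3: o_3 = (-9.1924, 2.1213, 10.0000)
after link 4: o_4 = (-9.1924, 2.1213, 14.0000)
after link 5: o_5 = (-11.3137, -0.0000, 14.0000)
after link 6: o_6 = (-9.5713, 3.1566, 12.0000)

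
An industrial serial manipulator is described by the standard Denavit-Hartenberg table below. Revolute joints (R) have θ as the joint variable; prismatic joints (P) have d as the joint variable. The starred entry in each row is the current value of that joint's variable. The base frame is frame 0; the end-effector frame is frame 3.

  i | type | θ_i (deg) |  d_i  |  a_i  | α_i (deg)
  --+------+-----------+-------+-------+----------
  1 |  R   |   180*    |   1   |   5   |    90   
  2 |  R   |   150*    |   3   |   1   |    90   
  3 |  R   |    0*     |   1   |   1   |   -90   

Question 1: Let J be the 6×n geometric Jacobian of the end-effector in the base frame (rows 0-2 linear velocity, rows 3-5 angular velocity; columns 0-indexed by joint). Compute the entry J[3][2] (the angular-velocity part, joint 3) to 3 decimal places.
-0.500

axis z_2 = (-0.5000,0.0000,0.8660); lever o_n−o_2 = (0.3660,0.0000,1.3660)
cross product → J_v[:, 2] = (0.0000,1.0000,-0.0000)
J_ω[:, 2] = z_2
entry J[3][2] = -0.5000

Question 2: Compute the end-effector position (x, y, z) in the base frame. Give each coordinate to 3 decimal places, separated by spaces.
after link 1: o_1 = (-5.0000, 0.0000, 1.0000)
after link 2: o_2 = (-4.1340, 3.0000, 1.5000)
after link 3: o_3 = (-3.7679, 3.0000, 2.8660)

-3.768 3.000 2.866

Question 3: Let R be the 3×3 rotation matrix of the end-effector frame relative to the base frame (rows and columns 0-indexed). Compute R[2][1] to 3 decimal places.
-0.866

End-effector y-axis (col 1 of R) = (0.5000,-0.0000,-0.8660)
R[2][1] = -0.8660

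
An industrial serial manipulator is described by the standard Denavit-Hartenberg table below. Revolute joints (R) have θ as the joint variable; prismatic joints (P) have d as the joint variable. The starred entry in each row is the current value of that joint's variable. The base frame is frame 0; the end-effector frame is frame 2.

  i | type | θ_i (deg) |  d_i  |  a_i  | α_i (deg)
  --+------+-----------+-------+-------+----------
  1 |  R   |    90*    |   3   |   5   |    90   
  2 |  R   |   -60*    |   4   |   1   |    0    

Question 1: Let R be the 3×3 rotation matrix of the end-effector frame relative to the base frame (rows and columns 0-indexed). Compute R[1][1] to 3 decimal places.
End-effector y-axis (col 1 of R) = (0.0000,0.8660,0.5000)
R[1][1] = 0.8660

0.866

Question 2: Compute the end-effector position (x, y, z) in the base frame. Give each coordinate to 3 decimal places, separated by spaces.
4.000 5.500 2.134

after link 1: o_1 = (0.0000, 5.0000, 3.0000)
after link 2: o_2 = (4.0000, 5.5000, 2.1340)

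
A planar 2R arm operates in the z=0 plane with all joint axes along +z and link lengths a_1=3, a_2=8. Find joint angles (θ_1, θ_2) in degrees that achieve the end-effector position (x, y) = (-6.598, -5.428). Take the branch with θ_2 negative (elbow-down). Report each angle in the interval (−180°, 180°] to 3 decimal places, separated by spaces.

-71.109 -90.004

cos θ_2 = (72.9968−3²−8²)/(2·3·8) = -0.0001; θ_2 = -90.0038° (elbow-down)
β = atan2(-5.4280,-6.5980) = -140.5568°; ψ = atan2(-8.0000,2.9995) = -69.4473°
θ_1 = β − ψ = -71.1095°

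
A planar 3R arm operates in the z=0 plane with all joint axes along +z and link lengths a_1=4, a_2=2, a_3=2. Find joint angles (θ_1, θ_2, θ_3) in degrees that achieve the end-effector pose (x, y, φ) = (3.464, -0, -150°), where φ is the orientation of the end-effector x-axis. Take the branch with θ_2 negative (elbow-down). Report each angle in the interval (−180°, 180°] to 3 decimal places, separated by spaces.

30.001 -60.004 -119.997

wrist centre = target − a_3·(cos φ, sin φ) = (5.1961, 1.0000)
cos θ_2 = (27.9989−4²−2²)/(2·4·2) = 0.4999; θ_2 = -60.0044° (elbow-down)
β = atan2(1.0000,5.1961) = 10.8936°; ψ = atan2(-1.7321,4.9999) = -19.1079°
θ_1 = β − ψ = 30.0015°
θ_3 = φ − θ_1 − θ_2 = -119.9971° (wrapped to (-180°,180°])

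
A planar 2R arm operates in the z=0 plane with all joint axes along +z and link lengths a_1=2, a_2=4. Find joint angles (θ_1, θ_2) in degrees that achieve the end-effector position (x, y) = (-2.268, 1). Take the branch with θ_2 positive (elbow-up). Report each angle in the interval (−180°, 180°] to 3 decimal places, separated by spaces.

30.003 149.998

cos θ_2 = (6.1438−2²−4²)/(2·2·4) = -0.8660; θ_2 = 149.9983° (elbow-up)
β = atan2(1.0000,-2.2680) = 156.2065°; ψ = atan2(2.0001,-1.4640) = 126.2036°
θ_1 = β − ψ = 30.0029°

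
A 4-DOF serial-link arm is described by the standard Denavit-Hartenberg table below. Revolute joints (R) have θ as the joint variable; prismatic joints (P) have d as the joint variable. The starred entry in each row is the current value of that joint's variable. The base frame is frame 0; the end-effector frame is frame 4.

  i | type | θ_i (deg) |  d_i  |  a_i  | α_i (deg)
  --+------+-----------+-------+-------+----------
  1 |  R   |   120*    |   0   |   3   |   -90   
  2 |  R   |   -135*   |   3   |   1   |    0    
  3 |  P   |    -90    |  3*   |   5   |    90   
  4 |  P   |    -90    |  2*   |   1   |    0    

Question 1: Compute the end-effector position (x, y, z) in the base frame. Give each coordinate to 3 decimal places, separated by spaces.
after link 1: o_1 = (-1.5000, 2.5981, 0.0000)
after link 2: o_2 = (-3.7445, 0.4857, 0.7071)
after link 3: o_3 = (-4.5748, -4.0762, -2.8284)
after link 4: o_4 = (-4.4159, -2.3514, -4.2426)

-4.416 -2.351 -4.243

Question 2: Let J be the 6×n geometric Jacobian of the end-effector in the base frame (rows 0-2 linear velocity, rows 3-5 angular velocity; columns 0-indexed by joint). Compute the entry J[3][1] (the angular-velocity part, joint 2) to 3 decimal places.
-0.866

axis z_1 = (-0.8660,-0.5000,0.0000); lever o_n−o_1 = (-2.9159,-4.9495,-4.2426)
cross product → J_v[:, 1] = (2.1213,-3.6742,2.8284)
J_ω[:, 1] = z_1
entry J[3][1] = -0.8660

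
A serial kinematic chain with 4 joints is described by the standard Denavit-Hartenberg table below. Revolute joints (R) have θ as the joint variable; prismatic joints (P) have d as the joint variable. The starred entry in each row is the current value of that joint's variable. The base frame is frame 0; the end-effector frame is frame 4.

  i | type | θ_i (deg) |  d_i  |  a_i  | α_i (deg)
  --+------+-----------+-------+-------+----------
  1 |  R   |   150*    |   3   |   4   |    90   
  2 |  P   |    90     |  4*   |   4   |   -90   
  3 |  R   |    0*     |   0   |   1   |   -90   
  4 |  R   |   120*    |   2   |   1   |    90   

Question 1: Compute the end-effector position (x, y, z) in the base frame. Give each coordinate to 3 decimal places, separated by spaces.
-3.214 4.165 7.500

after link 1: o_1 = (-3.4641, 2.0000, 3.0000)
after link 2: o_2 = (-1.4641, 5.4641, 7.0000)
after link 3: o_3 = (-1.4641, 5.4641, 8.0000)
after link 4: o_4 = (-3.2141, 4.1651, 7.5000)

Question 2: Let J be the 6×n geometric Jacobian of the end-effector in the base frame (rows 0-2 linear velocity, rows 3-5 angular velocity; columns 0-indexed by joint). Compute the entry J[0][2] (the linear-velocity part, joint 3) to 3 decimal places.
-0.250

axis z_2 = (0.8660,-0.5000,0.0000); lever o_n−o_2 = (-1.7500,-1.2990,0.5000)
cross product → J_v[:, 2] = (-0.2500,-0.4330,-2.0000)
J_ω[:, 2] = z_2
entry J[0][2] = -0.2500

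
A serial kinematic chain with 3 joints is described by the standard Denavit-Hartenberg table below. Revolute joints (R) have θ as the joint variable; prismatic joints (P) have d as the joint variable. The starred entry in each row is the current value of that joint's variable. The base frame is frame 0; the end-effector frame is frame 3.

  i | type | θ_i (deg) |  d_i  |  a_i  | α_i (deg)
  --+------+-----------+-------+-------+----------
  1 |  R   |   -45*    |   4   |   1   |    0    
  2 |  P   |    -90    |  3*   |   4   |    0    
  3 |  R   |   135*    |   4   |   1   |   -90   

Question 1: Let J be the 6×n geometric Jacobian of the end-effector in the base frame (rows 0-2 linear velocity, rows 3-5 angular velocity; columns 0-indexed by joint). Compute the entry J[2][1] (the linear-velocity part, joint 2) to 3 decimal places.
1.000

prismatic axis z_1 = (0.0000,0.0000,1.0000)
J_v[:, 1] = z_1; J_ω[:, 1] = (0,0,0)
entry J[2][1] = 1.0000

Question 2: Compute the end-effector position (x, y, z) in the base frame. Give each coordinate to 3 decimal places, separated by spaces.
after link 1: o_1 = (0.7071, -0.7071, 4.0000)
after link 2: o_2 = (-2.1213, -3.5355, 7.0000)
after link 3: o_3 = (-1.1213, -3.5355, 11.0000)

-1.121 -3.536 11.000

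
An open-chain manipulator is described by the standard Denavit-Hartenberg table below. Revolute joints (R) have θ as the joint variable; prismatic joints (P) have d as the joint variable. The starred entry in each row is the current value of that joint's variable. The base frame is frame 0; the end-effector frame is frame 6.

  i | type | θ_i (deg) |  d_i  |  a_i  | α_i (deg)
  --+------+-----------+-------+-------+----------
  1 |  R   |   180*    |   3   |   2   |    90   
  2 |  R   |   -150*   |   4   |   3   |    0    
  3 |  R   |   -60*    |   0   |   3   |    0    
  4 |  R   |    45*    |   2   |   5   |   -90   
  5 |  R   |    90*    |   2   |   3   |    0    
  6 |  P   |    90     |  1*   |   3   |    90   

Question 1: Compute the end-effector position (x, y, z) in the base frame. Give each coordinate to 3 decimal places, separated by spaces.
after link 1: o_1 = (-2.0000, 0.0000, 3.0000)
after link 2: o_2 = (0.5981, 4.0000, 1.5000)
after link 3: o_3 = (3.1962, 4.0000, 3.0000)
after link 4: o_4 = (8.0258, 6.0000, 1.7059)
after link 5: o_5 = (7.5081, 3.0000, -0.2259)
after link 6: o_6 = (4.3515, 3.0000, -0.4154)

4.352 3.000 -0.415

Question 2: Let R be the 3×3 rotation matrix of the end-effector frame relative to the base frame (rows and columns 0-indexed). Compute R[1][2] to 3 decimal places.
End-effector z-axis (col 2 of R) = (-0.0000,-1.0000,-0.0000)
R[1][2] = -1.0000

-1.000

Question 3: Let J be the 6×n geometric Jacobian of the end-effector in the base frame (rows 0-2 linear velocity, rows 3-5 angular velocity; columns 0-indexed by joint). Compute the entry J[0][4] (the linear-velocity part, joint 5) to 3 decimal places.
-2.898

axis z_4 = (-0.2588,0.0000,-0.9659); lever o_n−o_4 = (-3.6742,-3.0000,-2.1213)
cross product → J_v[:, 4] = (-2.8978,3.0000,0.7765)
J_ω[:, 4] = z_4
entry J[0][4] = -2.8978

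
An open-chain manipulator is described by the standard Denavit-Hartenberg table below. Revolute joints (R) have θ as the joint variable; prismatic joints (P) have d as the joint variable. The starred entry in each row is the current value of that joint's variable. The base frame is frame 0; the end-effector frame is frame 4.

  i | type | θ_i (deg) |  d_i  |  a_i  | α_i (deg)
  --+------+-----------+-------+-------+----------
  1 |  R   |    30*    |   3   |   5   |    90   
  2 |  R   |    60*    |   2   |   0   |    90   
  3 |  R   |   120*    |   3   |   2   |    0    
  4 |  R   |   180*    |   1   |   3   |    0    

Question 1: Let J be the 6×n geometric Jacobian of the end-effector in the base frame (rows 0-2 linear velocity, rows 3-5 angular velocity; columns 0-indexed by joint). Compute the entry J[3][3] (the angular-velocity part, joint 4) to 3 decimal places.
axis z_3 = (0.7500,0.4330,-0.5000); lever o_n−o_3 = (0.1005,3.0580,0.7990)
cross product → J_v[:, 3] = (1.8750,-0.6495,2.2500)
J_ω[:, 3] = z_3
entry J[3][3] = 0.7500

0.750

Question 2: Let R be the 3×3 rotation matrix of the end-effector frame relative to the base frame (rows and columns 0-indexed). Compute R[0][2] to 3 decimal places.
End-effector z-axis (col 2 of R) = (0.7500,0.4330,-0.5000)
R[0][2] = 0.7500

0.750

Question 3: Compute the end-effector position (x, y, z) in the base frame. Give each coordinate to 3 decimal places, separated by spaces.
8.114 3.375 1.433

after link 1: o_1 = (4.3301, 2.5000, 3.0000)
after link 2: o_2 = (5.3301, 0.7679, 3.0000)
after link 3: o_3 = (8.0131, 0.3170, 0.6340)
after link 4: o_4 = (8.1136, 3.3750, 1.4330)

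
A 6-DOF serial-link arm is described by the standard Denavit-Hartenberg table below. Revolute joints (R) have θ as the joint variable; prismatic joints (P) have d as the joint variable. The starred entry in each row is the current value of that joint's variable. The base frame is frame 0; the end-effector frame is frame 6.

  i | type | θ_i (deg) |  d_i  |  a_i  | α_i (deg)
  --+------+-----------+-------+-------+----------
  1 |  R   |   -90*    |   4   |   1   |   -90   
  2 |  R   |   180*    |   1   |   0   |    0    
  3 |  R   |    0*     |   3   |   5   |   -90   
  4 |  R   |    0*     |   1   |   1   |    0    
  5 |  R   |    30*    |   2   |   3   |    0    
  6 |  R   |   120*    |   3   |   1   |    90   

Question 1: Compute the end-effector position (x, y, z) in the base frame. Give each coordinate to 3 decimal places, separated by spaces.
after link 1: o_1 = (0.0000, -1.0000, 4.0000)
after link 2: o_2 = (1.0000, -1.0000, 4.0000)
after link 3: o_3 = (4.0000, 4.0000, 4.0000)
after link 4: o_4 = (4.0000, 5.0000, 5.0000)
after link 5: o_5 = (2.5000, 7.5981, 7.0000)
after link 6: o_6 = (2.0000, 6.7321, 10.0000)

2.000 6.732 10.000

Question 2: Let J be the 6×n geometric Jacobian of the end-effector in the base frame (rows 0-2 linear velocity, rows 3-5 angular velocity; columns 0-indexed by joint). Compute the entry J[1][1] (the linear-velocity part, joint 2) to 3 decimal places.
axis z_1 = (1.0000,0.0000,0.0000); lever o_n−o_1 = (2.0000,7.7321,6.0000)
cross product → J_v[:, 1] = (-0.0000,-6.0000,7.7321)
J_ω[:, 1] = z_1
entry J[1][1] = -6.0000

-6.000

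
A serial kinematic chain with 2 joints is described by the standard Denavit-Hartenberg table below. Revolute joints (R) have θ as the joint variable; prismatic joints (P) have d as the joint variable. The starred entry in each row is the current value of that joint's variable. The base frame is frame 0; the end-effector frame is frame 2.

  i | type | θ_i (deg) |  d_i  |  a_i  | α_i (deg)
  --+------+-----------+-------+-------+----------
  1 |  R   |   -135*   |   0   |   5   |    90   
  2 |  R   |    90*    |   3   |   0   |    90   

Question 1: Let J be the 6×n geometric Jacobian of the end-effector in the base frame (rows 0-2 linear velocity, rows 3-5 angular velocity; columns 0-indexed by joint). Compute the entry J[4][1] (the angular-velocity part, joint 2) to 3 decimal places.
0.707

axis z_1 = (-0.7071,0.7071,0.0000); lever o_n−o_1 = (-2.1213,2.1213,0.0000)
cross product → J_v[:, 1] = (0.0000,0.0000,-0.0000)
J_ω[:, 1] = z_1
entry J[4][1] = 0.7071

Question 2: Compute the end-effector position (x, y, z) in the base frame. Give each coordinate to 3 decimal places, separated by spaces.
after link 1: o_1 = (-3.5355, -3.5355, 0.0000)
after link 2: o_2 = (-5.6569, -1.4142, 0.0000)

-5.657 -1.414 0.000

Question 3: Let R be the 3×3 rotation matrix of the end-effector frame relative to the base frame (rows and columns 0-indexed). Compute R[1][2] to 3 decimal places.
End-effector z-axis (col 2 of R) = (-0.7071,-0.7071,-0.0000)
R[1][2] = -0.7071

-0.707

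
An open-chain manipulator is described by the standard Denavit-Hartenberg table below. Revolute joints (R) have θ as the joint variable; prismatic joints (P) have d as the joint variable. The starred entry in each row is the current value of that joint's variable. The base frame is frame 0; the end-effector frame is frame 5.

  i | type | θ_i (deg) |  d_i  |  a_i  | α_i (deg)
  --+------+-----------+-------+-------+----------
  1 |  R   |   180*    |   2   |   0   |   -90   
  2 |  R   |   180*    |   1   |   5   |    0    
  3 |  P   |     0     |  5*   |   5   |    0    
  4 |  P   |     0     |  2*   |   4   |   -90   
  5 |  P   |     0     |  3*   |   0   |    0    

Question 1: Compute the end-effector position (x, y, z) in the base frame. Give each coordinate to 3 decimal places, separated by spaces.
14.000 -8.000 5.000

after link 1: o_1 = (0.0000, 0.0000, 2.0000)
after link 2: o_2 = (5.0000, -1.0000, 2.0000)
after link 3: o_3 = (10.0000, -6.0000, 2.0000)
after link 4: o_4 = (14.0000, -8.0000, 2.0000)
after link 5: o_5 = (14.0000, -8.0000, 5.0000)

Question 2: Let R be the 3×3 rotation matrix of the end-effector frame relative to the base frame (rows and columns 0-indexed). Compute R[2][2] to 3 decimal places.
1.000

End-effector z-axis (col 2 of R) = (0.0000,-0.0000,1.0000)
R[2][2] = 1.0000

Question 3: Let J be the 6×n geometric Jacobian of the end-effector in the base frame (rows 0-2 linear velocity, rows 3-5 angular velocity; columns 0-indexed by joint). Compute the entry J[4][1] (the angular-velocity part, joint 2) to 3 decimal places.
-1.000

axis z_1 = (-0.0000,-1.0000,0.0000); lever o_n−o_1 = (14.0000,-8.0000,3.0000)
cross product → J_v[:, 1] = (-3.0000,0.0000,14.0000)
J_ω[:, 1] = z_1
entry J[4][1] = -1.0000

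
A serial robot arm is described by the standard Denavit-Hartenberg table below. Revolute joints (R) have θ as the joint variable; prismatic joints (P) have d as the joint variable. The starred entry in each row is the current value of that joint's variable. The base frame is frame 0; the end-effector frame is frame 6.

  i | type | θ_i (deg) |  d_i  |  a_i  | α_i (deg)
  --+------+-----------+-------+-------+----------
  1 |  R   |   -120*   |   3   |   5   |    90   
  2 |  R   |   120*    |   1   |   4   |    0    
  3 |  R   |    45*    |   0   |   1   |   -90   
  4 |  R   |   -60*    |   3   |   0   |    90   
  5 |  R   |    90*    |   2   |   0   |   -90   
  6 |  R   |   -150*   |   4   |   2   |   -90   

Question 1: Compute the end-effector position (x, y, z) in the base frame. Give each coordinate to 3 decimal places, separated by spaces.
-2.239 -5.806 4.308

after link 1: o_1 = (-2.5000, -4.3301, 3.0000)
after link 2: o_2 = (-2.3660, -2.0981, 6.4641)
after link 3: o_3 = (-1.8831, -1.2616, 6.7229)
after link 4: o_4 = (-1.4948, -0.5891, 3.8251)
after link 5: o_5 = (-3.1974, -1.5380, 3.3769)
after link 6: o_6 = (-2.2387, -5.8058, 4.3081)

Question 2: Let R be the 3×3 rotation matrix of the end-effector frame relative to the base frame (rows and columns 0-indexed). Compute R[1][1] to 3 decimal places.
End-effector y-axis (col 1 of R) = (-0.5085,0.8513,0.1294)
R[1][1] = 0.8513

0.851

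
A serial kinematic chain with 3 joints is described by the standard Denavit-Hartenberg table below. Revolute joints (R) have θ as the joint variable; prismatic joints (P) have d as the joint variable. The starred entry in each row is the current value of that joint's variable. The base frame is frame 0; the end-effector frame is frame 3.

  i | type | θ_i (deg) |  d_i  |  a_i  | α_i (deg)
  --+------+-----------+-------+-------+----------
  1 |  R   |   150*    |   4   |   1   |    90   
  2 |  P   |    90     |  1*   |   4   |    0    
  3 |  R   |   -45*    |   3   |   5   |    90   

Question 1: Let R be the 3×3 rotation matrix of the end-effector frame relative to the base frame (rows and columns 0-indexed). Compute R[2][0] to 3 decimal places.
End-effector x-axis (col 0 of R) = (-0.6124,0.3536,0.7071)
R[2][0] = 0.7071

0.707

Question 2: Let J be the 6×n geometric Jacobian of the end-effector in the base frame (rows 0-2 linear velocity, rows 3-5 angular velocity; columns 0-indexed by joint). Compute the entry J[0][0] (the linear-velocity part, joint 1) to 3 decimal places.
-5.732

axis z_0 = ẑ; lever o_n−o_0 = (-1.9279,5.7319,11.5355)
cross product → J_v[:, 0] = (-5.7319,-1.9279,0.0000)
J_ω[:, 0] = z_0
entry J[0][0] = -5.7319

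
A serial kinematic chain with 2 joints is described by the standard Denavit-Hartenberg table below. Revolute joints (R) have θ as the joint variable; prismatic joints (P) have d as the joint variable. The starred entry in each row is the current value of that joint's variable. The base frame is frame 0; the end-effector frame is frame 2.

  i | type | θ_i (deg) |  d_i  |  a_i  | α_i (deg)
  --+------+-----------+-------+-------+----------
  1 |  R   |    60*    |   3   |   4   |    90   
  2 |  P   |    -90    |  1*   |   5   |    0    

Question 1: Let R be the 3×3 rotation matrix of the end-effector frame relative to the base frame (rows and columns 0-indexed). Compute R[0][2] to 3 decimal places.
End-effector z-axis (col 2 of R) = (0.8660,-0.5000,0.0000)
R[0][2] = 0.8660

0.866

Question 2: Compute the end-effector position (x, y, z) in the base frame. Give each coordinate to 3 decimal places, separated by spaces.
after link 1: o_1 = (2.0000, 3.4641, 3.0000)
after link 2: o_2 = (2.8660, 2.9641, -2.0000)

2.866 2.964 -2.000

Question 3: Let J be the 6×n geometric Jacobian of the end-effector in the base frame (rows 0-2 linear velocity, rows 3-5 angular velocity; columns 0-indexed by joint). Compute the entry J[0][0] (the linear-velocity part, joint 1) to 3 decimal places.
-2.964

axis z_0 = ẑ; lever o_n−o_0 = (2.8660,2.9641,-2.0000)
cross product → J_v[:, 0] = (-2.9641,2.8660,0.0000)
J_ω[:, 0] = z_0
entry J[0][0] = -2.9641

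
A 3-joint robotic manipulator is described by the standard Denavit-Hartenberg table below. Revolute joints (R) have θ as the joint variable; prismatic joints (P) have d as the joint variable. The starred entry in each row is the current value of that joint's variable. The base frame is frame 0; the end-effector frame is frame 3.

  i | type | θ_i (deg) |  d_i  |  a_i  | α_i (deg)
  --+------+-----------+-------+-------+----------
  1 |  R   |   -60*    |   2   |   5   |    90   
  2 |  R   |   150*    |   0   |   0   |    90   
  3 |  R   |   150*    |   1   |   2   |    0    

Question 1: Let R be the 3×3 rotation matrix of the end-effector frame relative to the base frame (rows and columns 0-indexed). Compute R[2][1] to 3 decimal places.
-0.250

End-effector y-axis (col 1 of R) = (0.9665,0.0580,-0.2500)
R[2][1] = -0.2500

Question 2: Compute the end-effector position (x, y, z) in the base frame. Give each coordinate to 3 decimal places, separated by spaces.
2.634 -6.562 2.000

after link 1: o_1 = (2.5000, -4.3301, 2.0000)
after link 2: o_2 = (2.5000, -4.3301, 2.0000)
after link 3: o_3 = (2.6340, -6.5622, 2.0000)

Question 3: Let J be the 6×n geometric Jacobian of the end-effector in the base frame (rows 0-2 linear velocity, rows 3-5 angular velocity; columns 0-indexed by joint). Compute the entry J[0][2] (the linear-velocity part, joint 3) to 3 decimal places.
1.933

axis z_2 = (0.2500,-0.4330,0.8660); lever o_n−o_2 = (0.1340,-2.2321,0.0000)
cross product → J_v[:, 2] = (1.9330,0.1160,-0.5000)
J_ω[:, 2] = z_2
entry J[0][2] = 1.9330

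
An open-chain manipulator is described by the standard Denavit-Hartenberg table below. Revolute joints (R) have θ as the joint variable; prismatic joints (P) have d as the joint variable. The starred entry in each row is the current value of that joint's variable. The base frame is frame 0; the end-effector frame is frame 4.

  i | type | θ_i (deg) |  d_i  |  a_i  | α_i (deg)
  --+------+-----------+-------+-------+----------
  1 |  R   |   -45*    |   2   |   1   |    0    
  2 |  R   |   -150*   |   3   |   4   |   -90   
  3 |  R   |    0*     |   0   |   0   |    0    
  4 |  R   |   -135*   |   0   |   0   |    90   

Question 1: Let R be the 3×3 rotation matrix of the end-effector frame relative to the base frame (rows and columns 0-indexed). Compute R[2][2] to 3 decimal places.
End-effector z-axis (col 2 of R) = (0.6830,-0.1830,-0.7071)
R[2][2] = -0.7071

-0.707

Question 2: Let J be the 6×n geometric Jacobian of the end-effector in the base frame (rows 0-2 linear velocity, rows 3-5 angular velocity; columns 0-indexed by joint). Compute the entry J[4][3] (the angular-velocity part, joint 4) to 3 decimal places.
-0.966

axis z_3 = (-0.2588,-0.9659,0.0000); lever o_n−o_3 = (0.0000,0.0000,0.0000)
cross product → J_v[:, 3] = (-0.0000,0.0000,0.0000)
J_ω[:, 3] = z_3
entry J[4][3] = -0.9659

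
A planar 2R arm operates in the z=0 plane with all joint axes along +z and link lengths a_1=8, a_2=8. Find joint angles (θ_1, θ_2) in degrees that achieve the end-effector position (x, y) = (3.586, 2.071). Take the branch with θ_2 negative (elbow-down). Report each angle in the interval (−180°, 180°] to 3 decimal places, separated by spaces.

105.008 -150.000

cos θ_2 = (17.1484−8²−8²)/(2·8·8) = -0.8660; θ_2 = -150.0003° (elbow-down)
β = atan2(2.0710,3.5860) = 30.0075°; ψ = atan2(-4.0000,1.0718) = -75.0001°
θ_1 = β − ψ = 105.0076°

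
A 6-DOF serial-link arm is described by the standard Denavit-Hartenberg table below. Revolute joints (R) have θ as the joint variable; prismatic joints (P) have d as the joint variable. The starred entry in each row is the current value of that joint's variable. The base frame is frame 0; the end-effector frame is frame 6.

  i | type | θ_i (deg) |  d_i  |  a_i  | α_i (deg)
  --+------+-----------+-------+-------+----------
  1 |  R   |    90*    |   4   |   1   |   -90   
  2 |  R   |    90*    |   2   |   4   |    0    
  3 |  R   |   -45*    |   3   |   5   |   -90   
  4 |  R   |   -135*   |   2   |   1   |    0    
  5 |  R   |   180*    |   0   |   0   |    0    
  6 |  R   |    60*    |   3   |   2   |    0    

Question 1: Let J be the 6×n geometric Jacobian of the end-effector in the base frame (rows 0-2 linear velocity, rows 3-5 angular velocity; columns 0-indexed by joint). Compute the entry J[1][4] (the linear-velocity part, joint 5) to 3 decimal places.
axis z_4 = (-0.0000,-0.7071,-0.7071); lever o_n−o_4 = (1.9319,-2.4873,-1.7553)
cross product → J_v[:, 4] = (-0.5176,-1.3660,1.3660)
J_ω[:, 4] = z_4
entry J[1][4] = -1.3660

-1.366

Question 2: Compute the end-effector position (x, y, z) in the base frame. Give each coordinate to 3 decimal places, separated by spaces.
after link 1: o_1 = (0.0000, 1.0000, 4.0000)
after link 2: o_2 = (-2.0000, 1.0000, 0.0000)
after link 3: o_3 = (-5.0000, 4.5355, -3.5355)
after link 4: o_4 = (-5.7071, 2.6213, -4.4497)
after link 5: o_5 = (-5.7071, 2.6213, -4.4497)
after link 6: o_6 = (-3.7753, 0.1340, -6.2050)

-3.775 0.134 -6.205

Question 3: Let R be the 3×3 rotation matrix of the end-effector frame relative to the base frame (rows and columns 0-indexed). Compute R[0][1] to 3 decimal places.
End-effector y-axis (col 1 of R) = (-0.2588,-0.6830,0.6830)
R[0][1] = -0.2588

-0.259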